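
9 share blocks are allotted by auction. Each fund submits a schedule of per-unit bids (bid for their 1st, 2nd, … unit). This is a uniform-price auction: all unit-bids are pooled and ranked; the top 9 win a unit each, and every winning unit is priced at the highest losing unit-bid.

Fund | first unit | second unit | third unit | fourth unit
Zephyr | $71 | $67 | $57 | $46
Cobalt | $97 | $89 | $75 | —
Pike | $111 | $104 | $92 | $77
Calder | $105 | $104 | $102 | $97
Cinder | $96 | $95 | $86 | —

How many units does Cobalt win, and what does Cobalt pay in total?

Pooled unit-bids ranked (top 9): 111 (Pike-1), 105 (Calder-1), 104 (Pike-2), 104 (Calder-2), 102 (Calder-3), 97 (Cobalt-1), 97 (Calder-4), 96 (Cinder-1), 95 (Cinder-2)
Highest rejected unit-bid = $92.
Cobalt wins 1 unit(s) at $92 each.

Cobalt: 1 unit, pays $92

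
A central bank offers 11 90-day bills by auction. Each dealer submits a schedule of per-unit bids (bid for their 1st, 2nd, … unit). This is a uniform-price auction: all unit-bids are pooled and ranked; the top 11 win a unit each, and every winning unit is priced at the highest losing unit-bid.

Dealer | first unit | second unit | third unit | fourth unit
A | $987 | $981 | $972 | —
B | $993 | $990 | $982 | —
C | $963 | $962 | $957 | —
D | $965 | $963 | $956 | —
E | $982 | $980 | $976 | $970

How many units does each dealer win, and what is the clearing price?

All unit-bids, highest first — top 11: 993 (B-1), 990 (B-2), 987 (A-1), 982 (B-3), 982 (E-1), 981 (A-2), 980 (E-2), 976 (E-3), 972 (A-3), 970 (E-4), 965 (D-1)
Highest rejected unit-bid = $963.
Allocation: A 3, B 3, D 1, E 4.

A 3, B 3, D 1, E 4; clearing price $963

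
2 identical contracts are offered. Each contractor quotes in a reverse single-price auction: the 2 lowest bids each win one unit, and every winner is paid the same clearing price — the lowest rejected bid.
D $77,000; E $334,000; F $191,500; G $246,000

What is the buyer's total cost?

Bids ranked low→high: 77,000 (D), 191,500 (F), 246,000 (G), 334,000 (E)
The 2 lowest are D, F.
First losing bid is G's $246,000, which sets the uniform price.
Total cost = 2 × $246,000 = $492,000.

Total cost: $492,000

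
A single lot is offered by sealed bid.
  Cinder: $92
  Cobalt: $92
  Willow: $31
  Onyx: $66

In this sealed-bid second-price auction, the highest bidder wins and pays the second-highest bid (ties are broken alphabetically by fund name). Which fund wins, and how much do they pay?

Sorting bids: 92 (Cinder) > 92 (Cobalt) > 66 (Onyx) > 31 (Willow)
Tie at $92 → Cinder wins by tie-break.
Cinder wins with the highest bid; price is set by the runner-up at $92.

Cinder pays $92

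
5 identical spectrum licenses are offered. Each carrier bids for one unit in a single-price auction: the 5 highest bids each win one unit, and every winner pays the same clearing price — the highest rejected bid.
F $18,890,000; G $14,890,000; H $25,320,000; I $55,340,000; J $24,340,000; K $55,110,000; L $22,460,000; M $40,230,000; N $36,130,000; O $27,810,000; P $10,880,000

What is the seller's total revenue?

Bids ranked high→low: 55,340,000 (I), 55,110,000 (K), 40,230,000 (M), 36,130,000 (N), 27,810,000 (O), 25,320,000 (H), 24,340,000 (J), …
Top 5: I, K, M, N, O.
Clearing price = highest rejected bid = $25,320,000.
Total revenue = 5 × $25,320,000 = $126,600,000.

Total revenue: $126,600,000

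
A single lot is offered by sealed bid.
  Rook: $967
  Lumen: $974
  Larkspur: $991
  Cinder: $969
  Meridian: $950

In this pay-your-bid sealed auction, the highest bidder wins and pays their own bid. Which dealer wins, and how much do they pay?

Pay-your-bid sealed auction: the highest bidder wins and pays their own bid.
Bids ranked: 991 (Larkspur) > 974 (Lumen) > 969 (Cinder) > 967 (Rook) > 950 (Meridian)
Larkspur has the highest bid and pays exactly that: $991.

Larkspur pays $991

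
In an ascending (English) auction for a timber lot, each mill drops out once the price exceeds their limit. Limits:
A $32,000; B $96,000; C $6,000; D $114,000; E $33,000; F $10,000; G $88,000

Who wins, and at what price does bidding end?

D wins at $96,000

Sorting limits: 114,000 (D) > 96,000 (B) > 88,000 (G) > 33,000 (E) > 32,000 (A) > 10,000 (F) > …
Once the price passes $96,000, only D is left; the hammer falls at B's limit of $96,000.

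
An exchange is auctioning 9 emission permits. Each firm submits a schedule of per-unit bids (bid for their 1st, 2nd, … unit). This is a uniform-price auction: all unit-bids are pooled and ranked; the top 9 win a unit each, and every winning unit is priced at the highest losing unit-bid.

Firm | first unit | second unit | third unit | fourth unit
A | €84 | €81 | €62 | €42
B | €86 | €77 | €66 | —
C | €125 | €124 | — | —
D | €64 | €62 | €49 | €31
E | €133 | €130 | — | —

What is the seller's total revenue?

Total revenue: €576

All unit-bids, highest first — top 9: 133 (E-1), 130 (E-2), 125 (C-1), 124 (C-2), 86 (B-1), 84 (A-1), 81 (A-2), 77 (B-2), 66 (B-3)
Highest rejected unit-bid = €64.
Allocation: A 2, B 3, C 2, E 2. Every unit priced at €64.
Revenue = 9 × 64 = €576.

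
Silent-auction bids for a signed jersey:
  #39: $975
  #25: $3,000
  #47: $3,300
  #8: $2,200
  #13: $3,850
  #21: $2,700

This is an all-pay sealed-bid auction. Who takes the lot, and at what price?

#13 pays $3,850

Rule: the highest bidder wins the item, but every bidder pays their own bid.
Bids ranked: 3,850 (#13) > 3,300 (#47) > 3,000 (#25) > 2,700 (#21) > 2,200 (#8) > 975 (#39)
#13 is highest and takes the item; every bidder forfeits their bid.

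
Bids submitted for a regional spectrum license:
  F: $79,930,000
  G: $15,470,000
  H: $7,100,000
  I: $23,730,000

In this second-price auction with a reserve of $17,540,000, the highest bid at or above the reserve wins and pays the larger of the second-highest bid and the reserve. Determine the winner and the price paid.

Sorting bids: 79,930,000 (F) > 23,730,000 (I) > 15,470,000 (G) > 7,100,000 (H)
Highest eligible bid: F at $79,930,000.
Second-highest bid $23,730,000 exceeds the reserve $17,540,000 → payment $23,730,000.

F pays $23,730,000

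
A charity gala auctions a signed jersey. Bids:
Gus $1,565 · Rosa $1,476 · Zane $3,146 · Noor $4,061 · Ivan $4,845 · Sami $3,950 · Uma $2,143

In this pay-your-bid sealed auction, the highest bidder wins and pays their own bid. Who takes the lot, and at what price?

Pay-your-bid sealed auction: the highest bidder wins and pays their own bid.
Bids in order: 4,845 (Ivan) > 4,061 (Noor) > 3,950 (Sami) > 3,146 (Zane) > 2,143 (Uma) > 1,565 (Gus) > …
First-price: Ivan pays what they bid, $4,845.

Ivan pays $4,845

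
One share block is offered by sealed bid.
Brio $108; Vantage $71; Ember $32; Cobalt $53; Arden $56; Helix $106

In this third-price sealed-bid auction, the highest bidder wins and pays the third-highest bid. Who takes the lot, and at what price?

Rule: the highest bidder wins and pays the third-highest bid.
Bids in order: 108 (Brio) > 106 (Helix) > 71 (Vantage) > 56 (Arden) > 53 (Cobalt) > 32 (Ember)
Brio wins; payment is bid #3 in the ranking = $71.

Brio pays $71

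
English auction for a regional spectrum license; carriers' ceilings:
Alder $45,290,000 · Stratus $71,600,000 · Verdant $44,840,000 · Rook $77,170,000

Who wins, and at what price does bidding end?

Rook wins at $71,600,000

Open ascending-bid auction: the price rises until one bidder remains; the winner pays the price at which the last rival dropped out.
Limits in order: 77,170,000 (Rook) > 71,600,000 (Stratus) > 45,290,000 (Alder) > 44,840,000 (Verdant)
Once the price passes $71,600,000, only Rook is left; the hammer falls at Stratus's limit of $71,600,000.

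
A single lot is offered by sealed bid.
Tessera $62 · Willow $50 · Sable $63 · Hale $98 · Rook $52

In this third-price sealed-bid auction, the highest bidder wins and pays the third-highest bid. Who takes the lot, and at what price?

Hale pays $62

Sorting bids: 98 (Hale) > 63 (Sable) > 62 (Tessera) > 52 (Rook) > 50 (Willow)
Hale wins; payment is bid #3 in the ranking = $62.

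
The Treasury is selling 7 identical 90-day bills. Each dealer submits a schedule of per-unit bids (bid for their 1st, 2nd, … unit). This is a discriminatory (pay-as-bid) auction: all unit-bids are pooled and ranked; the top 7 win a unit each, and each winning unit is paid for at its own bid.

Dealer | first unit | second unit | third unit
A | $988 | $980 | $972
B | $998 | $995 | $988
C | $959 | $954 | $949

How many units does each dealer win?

A 3, B 3, C 1

Pooled unit-bids ranked (top 7): 998 (B-1), 995 (B-2), 988 (A-1), 988 (B-3), 980 (A-2), 972 (A-3), 959 (C-1)
Next rejected bid: $954 (not a price — pay-as-bid).
Allocation: A 3, B 3, C 1.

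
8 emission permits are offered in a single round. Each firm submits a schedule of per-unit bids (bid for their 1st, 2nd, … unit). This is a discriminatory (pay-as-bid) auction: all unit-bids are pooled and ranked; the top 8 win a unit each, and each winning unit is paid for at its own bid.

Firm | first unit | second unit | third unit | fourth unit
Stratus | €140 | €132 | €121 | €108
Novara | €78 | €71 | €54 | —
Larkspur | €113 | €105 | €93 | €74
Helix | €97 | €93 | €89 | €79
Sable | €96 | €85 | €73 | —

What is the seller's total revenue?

Total revenue: €912

All unit-bids, highest first — top 8: 140 (Stratus-1), 132 (Stratus-2), 121 (Stratus-3), 113 (Larkspur-1), 108 (Stratus-4), 105 (Larkspur-2), 97 (Helix-1), 96 (Sable-1)
Next rejected bid: €93 (not a price — pay-as-bid).
Each winning unit pays its own bid.
Revenue = 140 + 132 + 121 + 113 + 108 + 105 + 97 + 96 = €912.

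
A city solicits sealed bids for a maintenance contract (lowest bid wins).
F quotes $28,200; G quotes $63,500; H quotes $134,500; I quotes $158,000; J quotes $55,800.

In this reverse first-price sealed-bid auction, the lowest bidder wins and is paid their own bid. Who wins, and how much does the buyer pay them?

F is paid $28,200

Rule: the lowest bidder wins and is paid their own bid.
Bids in order: 28,200 (F) < 55,800 (J) < 63,500 (G) < 134,500 (H) < 158,000 (I)
First-price: F is paid what they bid, $28,200.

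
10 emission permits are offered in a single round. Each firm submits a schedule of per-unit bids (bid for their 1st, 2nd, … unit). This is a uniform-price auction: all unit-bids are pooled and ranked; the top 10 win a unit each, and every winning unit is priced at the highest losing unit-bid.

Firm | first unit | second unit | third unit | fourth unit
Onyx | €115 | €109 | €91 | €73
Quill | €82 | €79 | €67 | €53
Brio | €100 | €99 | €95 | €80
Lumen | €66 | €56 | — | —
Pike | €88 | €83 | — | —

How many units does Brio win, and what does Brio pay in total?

All unit-bids, highest first — top 10: 115 (Onyx-1), 109 (Onyx-2), 100 (Brio-1), 99 (Brio-2), 95 (Brio-3), 91 (Onyx-3), 88 (Pike-1), 83 (Pike-2), 82 (Quill-1), 80 (Brio-4)
Highest rejected unit-bid = €79.
Brio wins 4 unit(s) at €79 each.

Brio: 4 units, pays €316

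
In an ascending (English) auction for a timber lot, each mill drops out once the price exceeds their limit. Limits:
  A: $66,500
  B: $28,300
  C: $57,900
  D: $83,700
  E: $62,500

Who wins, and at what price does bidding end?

Sorting limits: 83,700 (D) > 66,500 (A) > 62,500 (E) > 57,900 (C) > 28,300 (B)
Bidding ends when A exits at $66,500; D takes it.

D wins at $66,500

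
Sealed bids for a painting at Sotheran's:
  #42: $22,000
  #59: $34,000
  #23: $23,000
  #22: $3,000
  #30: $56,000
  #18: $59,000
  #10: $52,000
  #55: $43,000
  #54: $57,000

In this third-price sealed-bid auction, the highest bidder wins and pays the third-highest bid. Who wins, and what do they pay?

#18 pays $56,000

Rule: the highest bidder wins and pays the third-highest bid.
Bids in order: 59,000 (#18) > 57,000 (#54) > 56,000 (#30) > 52,000 (#10) > 43,000 (#55) > 34,000 (#59) > …
#18 is highest; pays the third-highest bid, $56,000.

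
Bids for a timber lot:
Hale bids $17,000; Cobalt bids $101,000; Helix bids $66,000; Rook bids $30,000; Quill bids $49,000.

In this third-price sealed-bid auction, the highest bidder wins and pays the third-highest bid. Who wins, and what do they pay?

Cobalt pays $49,000

Third-price sealed-bid auction: the highest bidder wins and pays the third-highest bid.
Sorting bids: 101,000 (Cobalt) > 66,000 (Helix) > 49,000 (Quill) > 30,000 (Rook) > 17,000 (Hale)
Cobalt is highest; pays the third-highest bid, $49,000.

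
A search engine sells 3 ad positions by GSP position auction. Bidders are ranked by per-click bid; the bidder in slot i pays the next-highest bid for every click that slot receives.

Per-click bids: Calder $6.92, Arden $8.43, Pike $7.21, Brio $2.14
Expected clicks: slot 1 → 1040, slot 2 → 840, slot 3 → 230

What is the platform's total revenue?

Per-click bids in order: $8.43 (Arden) > $7.21 (Pike) > $6.92 (Calder) > $2.14 (Brio)
Slot 1: Arden pays $7.21 × 1040 = $7498.40
Slot 2: Pike pays $6.92 × 840 = $5812.80
Slot 3: Calder pays $2.14 × 230 = $492.20
Total = $13803.40

Total revenue: $13803.40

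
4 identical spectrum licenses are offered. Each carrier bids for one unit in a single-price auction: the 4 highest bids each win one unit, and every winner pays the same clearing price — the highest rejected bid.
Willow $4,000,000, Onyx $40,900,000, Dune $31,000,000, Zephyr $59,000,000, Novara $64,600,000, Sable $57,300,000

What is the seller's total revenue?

Total revenue: $124,000,000

Bids ranked high→low: 64,600,000 (Novara), 59,000,000 (Zephyr), 57,300,000 (Sable), 40,900,000 (Onyx), 31,000,000 (Dune), 4,000,000 (Willow)
Winners (4 units): Novara, Zephyr, Sable, Onyx.
Highest unsuccessful bid: $31,000,000 → clearing price.
Total revenue = 4 × $31,000,000 = $124,000,000.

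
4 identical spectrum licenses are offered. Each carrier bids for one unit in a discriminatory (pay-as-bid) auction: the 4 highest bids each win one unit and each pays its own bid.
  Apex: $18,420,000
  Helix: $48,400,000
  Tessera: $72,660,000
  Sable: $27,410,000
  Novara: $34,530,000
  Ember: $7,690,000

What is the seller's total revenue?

Total revenue: $183,000,000

Sorting: 72,660,000 (Tessera), 48,400,000 (Helix), 34,530,000 (Novara), 27,410,000 (Sable), 18,420,000 (Apex), 7,690,000 (Ember)
The 4 highest are Tessera, Helix, Novara, Sable.
Total revenue = 72,660,000 + 48,400,000 + 34,530,000 + 27,410,000 = $183,000,000.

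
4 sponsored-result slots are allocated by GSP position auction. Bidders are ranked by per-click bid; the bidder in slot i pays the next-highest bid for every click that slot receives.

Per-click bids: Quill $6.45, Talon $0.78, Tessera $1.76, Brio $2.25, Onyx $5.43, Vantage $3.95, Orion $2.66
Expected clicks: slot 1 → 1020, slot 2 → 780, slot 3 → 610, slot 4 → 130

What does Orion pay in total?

Per-click bids in order: $6.45 (Quill) > $5.43 (Onyx) > $3.95 (Vantage) > $2.66 (Orion) > $2.25 (Brio) > …
Orion holds slot 4 → pays next bid $2.25 × 130 clicks = $292.50.

Orion pays $292.50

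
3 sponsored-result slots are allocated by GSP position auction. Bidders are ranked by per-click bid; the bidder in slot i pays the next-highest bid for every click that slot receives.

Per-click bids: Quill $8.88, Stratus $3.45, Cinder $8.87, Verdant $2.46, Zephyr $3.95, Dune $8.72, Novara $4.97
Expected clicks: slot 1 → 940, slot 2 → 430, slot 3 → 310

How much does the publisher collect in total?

Sorting advertisers: $8.88 (Quill) > $8.87 (Cinder) > $8.72 (Dune) > $4.97 (Novara) > …
Slot 1: Quill pays $8.87 × 940 = $8337.80
Slot 2: Cinder pays $8.72 × 430 = $3749.60
Slot 3: Dune pays $4.97 × 310 = $1540.70
Total = $13628.10

Total revenue: $13628.10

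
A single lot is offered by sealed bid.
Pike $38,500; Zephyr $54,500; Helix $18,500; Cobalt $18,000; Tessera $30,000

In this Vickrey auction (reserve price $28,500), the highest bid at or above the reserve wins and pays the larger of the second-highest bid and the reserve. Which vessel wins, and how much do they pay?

Zephyr pays $38,500

Sorting bids: 54,500 (Zephyr) > 38,500 (Pike) > 30,000 (Tessera) > 18,500 (Helix) > 18,000 (Cobalt)
Zephyr has the top bid at or above the reserve ($54,500).
max(second-highest $38,500, reserve $28,500) = $38,500; the reserve does not bind.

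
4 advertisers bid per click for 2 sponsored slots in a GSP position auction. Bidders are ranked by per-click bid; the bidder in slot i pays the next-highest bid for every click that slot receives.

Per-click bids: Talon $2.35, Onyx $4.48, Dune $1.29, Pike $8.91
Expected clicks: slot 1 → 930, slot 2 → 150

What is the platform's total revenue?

Total revenue: $4518.90

Per-click bids in order: $8.91 (Pike) > $4.48 (Onyx) > $2.35 (Talon) > …
Slot 1: Pike pays $4.48 × 930 = $4166.40
Slot 2: Onyx pays $2.35 × 150 = $352.50
Total = $4518.90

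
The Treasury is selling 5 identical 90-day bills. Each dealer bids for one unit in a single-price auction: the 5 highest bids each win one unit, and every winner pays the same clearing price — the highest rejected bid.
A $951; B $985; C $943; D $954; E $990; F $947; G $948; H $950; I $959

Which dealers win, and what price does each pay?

Ordering the bids: 990 (E), 985 (B), 959 (I), 954 (D), 951 (A), 950 (H), 948 (G), …
Winners (5 units): E, B, I, D, A.
First losing bid is H's $950, which sets the uniform price.

E, B, I, D, A; each pays $950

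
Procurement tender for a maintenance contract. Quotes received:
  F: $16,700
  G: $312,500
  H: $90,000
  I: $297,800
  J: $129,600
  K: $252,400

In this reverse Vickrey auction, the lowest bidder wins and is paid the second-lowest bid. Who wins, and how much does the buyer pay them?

Rule: the lowest bidder wins and is paid the second-lowest bid.
Bids ranked: 16,700 (F) < 90,000 (H) < 129,600 (J) < 252,400 (K) < 297,800 (I) < 312,500 (G)
F is lowest; is paid the second-lowest bid, $90,000.

F is paid $90,000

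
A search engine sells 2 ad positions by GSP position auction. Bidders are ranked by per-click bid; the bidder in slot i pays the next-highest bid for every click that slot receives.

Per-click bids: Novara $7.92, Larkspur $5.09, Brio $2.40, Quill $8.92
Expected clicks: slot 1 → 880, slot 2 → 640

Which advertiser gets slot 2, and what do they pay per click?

Sorting advertisers: $8.92 (Quill) > $7.92 (Novara) > $5.09 (Larkspur) > …
Slot 2 goes to the second-ranked bidder, Novara, who pays the next bid down: $5.09/click.

Novara; $5.09 per click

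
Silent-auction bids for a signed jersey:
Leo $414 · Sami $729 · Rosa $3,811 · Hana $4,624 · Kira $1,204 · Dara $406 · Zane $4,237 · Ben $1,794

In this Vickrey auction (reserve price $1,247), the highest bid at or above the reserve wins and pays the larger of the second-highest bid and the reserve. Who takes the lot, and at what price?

Sorting bids: 4,624 (Hana) > 4,237 (Zane) > 3,811 (Rosa) > 1,794 (Ben) > 1,204 (Kira) > 729 (Sami) > …
Hana has the top bid at or above the reserve ($4,624).
Second-highest bid $4,237 exceeds the reserve $1,247 → payment $4,237.

Hana pays $4,237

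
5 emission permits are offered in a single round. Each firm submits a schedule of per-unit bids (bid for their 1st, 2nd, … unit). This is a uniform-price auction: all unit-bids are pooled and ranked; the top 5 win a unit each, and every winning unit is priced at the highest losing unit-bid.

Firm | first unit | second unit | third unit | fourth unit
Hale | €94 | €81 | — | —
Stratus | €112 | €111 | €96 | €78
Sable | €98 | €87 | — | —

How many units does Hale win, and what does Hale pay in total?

Merging the schedules and taking the best 5: 112 (Stratus-1), 111 (Stratus-2), 98 (Sable-1), 96 (Stratus-3), 94 (Hale-1)
Highest rejected unit-bid = €87.
Hale wins 1 unit(s) at €87 each.

Hale: 1 unit, pays €87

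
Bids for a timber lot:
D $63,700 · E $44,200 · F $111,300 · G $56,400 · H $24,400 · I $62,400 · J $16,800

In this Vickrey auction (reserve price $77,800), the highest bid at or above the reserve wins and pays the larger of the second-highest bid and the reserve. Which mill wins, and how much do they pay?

Bids ranked: 111,300 (F) > 63,700 (D) > 62,400 (I) > 56,400 (G) > 44,200 (E) > 24,400 (H) > …
Highest eligible bid: F at $111,300.
max(second-highest $63,700, reserve $77,800) = $77,800.

F pays $77,800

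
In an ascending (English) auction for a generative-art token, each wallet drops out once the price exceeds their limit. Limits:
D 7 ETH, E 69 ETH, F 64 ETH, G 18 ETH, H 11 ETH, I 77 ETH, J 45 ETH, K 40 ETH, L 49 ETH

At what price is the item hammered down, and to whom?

Limits ranked: 77 (I) > 69 (E) > 64 (F) > 49 (L) > 45 (J) > 40 (K) > …
Once the price passes 69 ETH, only I is left; the hammer falls at E's limit of 69 ETH.

I wins at 69 ETH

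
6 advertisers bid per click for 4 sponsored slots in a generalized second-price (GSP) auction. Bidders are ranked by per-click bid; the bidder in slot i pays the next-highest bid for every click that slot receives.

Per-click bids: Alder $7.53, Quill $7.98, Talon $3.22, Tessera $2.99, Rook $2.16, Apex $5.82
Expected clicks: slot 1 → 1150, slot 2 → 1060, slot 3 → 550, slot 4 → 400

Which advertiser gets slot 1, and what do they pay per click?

Ranked by bid: $7.98 (Quill) > $7.53 (Alder) > $5.82 (Apex) > $3.22 (Talon) > $2.99 (Tessera) > …
Slot 1 goes to the first-ranked bidder, Quill, who pays the next bid down: $7.53/click.

Quill; $7.53 per click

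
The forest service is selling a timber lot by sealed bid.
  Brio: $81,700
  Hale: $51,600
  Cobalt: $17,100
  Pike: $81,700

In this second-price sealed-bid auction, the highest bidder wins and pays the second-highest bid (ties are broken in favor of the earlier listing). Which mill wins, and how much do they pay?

Brio pays $81,700

Bids ranked: 81,700 (Brio) > 81,700 (Pike) > 51,600 (Hale) > 17,100 (Cobalt)
Brio and Pike tie at $81,700; tie-break gives it to Brio.
Brio wins with the highest bid; price is set by the runner-up at $81,700.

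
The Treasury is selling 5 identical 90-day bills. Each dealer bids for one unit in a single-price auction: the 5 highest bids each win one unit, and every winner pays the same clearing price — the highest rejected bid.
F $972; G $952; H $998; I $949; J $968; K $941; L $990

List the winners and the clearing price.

H, L, F, J, G; each pays $949

Ordering the bids: 998 (H), 990 (L), 972 (F), 968 (J), 952 (G), 949 (I), 941 (K)
Top 5: H, L, F, J, G.
Highest unsuccessful bid: $949 → clearing price.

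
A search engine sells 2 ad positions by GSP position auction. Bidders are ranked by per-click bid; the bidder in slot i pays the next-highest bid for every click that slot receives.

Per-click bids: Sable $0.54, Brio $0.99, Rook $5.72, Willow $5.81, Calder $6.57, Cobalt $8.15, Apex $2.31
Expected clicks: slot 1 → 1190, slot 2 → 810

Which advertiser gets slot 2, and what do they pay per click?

Per-click bids in order: $8.15 (Cobalt) > $6.57 (Calder) > $5.81 (Willow) > …
Slot 2 goes to the second-ranked bidder, Calder, who pays the next bid down: $5.81/click.

Calder; $5.81 per click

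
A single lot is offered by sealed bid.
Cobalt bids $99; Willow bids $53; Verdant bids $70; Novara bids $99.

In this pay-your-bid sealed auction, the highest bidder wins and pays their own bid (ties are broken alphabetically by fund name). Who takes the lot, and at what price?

Bids ranked: 99 (Cobalt) > 99 (Novara) > 70 (Verdant) > 53 (Willow)
Tie at $99 → Cobalt wins by tie-break.
Cobalt has the highest bid and pays exactly that: $99.

Cobalt pays $99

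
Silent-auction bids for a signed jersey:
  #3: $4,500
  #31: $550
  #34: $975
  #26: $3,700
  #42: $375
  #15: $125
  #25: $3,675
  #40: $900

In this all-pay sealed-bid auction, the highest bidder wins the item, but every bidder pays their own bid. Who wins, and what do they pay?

#3 pays $4,500

Sorting bids: 4,500 (#3) > 3,700 (#26) > 3,675 (#25) > 975 (#34) > 900 (#40) > 550 (#31) > …
#3 wins with the top bid; all bids are sunk regardless.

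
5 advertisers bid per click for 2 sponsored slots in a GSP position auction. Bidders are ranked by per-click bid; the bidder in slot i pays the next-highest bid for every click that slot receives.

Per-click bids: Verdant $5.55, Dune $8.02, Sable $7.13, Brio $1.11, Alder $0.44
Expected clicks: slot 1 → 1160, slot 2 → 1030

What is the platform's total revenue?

Total revenue: $13987.30

Ranked by bid: $8.02 (Dune) > $7.13 (Sable) > $5.55 (Verdant) > …
Slot 1: Dune pays $7.13 × 1160 = $8270.80
Slot 2: Sable pays $5.55 × 1030 = $5716.50
Total = $13987.30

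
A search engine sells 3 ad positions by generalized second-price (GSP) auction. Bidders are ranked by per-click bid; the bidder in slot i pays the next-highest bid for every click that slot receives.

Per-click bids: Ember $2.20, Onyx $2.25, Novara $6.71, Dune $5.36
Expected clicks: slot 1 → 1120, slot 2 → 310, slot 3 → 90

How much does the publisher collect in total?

Sorting advertisers: $6.71 (Novara) > $5.36 (Dune) > $2.25 (Onyx) > $2.20 (Ember)
Slot 1: Novara pays $5.36 × 1120 = $6003.20
Slot 2: Dune pays $2.25 × 310 = $697.50
Slot 3: Onyx pays $2.20 × 90 = $198.00
Total = $6898.70

Total revenue: $6898.70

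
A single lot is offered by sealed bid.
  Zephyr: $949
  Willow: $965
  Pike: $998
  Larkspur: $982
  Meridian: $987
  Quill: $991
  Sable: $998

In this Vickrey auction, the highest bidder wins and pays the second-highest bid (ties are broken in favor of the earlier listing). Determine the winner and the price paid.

Bids ranked: 998 (Pike) > 998 (Sable) > 991 (Quill) > 987 (Meridian) > 982 (Larkspur) > 965 (Willow) > …
Pike and Sable tie at $998; tie-break gives it to Pike.
Pike is highest; pays the second-highest bid, $998.

Pike pays $998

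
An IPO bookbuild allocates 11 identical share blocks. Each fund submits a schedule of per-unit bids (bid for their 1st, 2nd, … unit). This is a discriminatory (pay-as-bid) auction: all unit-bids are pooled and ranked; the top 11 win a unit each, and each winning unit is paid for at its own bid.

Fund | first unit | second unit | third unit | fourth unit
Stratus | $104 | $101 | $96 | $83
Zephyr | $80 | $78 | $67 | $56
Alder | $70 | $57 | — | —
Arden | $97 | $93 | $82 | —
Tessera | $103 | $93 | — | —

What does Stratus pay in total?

Stratus pays $384

Pooled unit-bids ranked (top 11): 104 (Stratus-1), 103 (Tessera-1), 101 (Stratus-2), 97 (Arden-1), 96 (Stratus-3), 93 (Arden-2), 93 (Tessera-2), 83 (Stratus-4), 82 (Arden-3), 80 (Zephyr-1), 78 (Zephyr-2)
Next rejected bid: $70 (not a price — pay-as-bid).
Stratus's winning unit-bids: 104 + 101 + 96 + 83 = $384.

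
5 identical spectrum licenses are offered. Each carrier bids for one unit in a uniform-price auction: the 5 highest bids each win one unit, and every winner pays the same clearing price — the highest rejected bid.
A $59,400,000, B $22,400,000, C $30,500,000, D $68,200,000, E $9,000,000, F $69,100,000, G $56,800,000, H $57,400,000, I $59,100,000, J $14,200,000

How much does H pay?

Sorting: 69,100,000 (F), 68,200,000 (D), 59,400,000 (A), 59,100,000 (I), 57,400,000 (H), 56,800,000 (G), 30,500,000 (C), …
Top 5: F, D, A, I, H.
Highest unsuccessful bid: $56,800,000 → clearing price.
H wins → pays $56,800,000.

H pays $56,800,000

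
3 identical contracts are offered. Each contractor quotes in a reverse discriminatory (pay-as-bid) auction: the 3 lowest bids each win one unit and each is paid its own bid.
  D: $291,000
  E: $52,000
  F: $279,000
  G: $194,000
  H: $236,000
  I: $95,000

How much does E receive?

Sorting: 52,000 (E), 95,000 (I), 194,000 (G), 236,000 (H), 279,000 (F), …
The 3 lowest are E, I, G.
E wins → own bid $52,000.

E is paid $52,000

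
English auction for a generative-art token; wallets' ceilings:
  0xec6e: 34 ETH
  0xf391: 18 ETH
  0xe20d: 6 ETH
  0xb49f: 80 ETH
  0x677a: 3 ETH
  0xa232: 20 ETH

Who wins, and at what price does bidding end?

Rule: the price rises until one bidder remains; the winner pays the price at which the last rival dropped out.
Sorting limits: 80 (0xb49f) > 34 (0xec6e) > 20 (0xa232) > 18 (0xf391) > 6 (0xe20d) > 3 (0x677a)
Bidding ends when 0xec6e exits at 34 ETH; 0xb49f takes it.

0xb49f wins at 34 ETH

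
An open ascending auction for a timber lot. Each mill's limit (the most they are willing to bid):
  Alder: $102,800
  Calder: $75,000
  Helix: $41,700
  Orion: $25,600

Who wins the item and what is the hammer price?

Ascending (English) auction: the price rises until one bidder remains; the winner pays the price at which the last rival dropped out.
Sorting limits: 102,800 (Alder) > 75,000 (Calder) > 41,700 (Helix) > 25,600 (Orion)
Calder is the last rival to drop out, at $75,000; Alder remains and wins at that price.

Alder wins at $75,000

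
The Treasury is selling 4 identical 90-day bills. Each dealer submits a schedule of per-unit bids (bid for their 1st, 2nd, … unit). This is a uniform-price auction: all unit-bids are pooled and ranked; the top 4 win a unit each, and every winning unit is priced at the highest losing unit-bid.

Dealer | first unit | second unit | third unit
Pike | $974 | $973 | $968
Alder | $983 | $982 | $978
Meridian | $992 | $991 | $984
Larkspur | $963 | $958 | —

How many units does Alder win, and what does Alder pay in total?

Alder: 1 unit, pays $982

Pooled unit-bids ranked (top 4): 992 (Meridian-1), 991 (Meridian-2), 984 (Meridian-3), 983 (Alder-1)
Highest rejected unit-bid = $982.
Alder wins 1 unit(s) at $982 each.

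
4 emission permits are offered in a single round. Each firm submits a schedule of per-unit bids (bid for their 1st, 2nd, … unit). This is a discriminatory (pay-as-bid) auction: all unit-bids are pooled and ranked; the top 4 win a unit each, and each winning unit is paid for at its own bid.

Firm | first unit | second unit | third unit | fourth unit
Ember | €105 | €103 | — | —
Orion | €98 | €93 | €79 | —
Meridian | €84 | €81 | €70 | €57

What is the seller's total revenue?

Total revenue: €399

Merging the schedules and taking the best 4: 105 (Ember-1), 103 (Ember-2), 98 (Orion-1), 93 (Orion-2)
Next rejected bid: €84 (not a price — pay-as-bid).
Each winning unit pays its own bid.
Revenue = 105 + 103 + 98 + 93 = €399.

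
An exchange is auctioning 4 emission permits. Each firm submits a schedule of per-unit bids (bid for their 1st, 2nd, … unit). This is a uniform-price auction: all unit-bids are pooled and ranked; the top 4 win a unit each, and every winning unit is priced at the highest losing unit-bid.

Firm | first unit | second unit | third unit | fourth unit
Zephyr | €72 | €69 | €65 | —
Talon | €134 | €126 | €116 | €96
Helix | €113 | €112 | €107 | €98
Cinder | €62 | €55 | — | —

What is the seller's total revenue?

All unit-bids, highest first — top 4: 134 (Talon-1), 126 (Talon-2), 116 (Talon-3), 113 (Helix-1)
Highest rejected unit-bid = €112.
Allocation: Helix 1, Talon 3. Every unit priced at €112.
Revenue = 4 × 112 = €448.

Total revenue: €448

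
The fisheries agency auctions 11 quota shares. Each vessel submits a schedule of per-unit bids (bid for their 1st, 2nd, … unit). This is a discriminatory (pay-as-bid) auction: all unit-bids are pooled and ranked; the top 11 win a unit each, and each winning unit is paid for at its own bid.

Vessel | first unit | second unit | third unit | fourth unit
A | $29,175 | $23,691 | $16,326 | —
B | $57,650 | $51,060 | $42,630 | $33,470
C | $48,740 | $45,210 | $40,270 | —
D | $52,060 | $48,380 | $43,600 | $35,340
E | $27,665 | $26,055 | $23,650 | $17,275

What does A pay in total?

Merging the schedules and taking the best 11: 57,650 (B-1), 52,060 (D-1), 51,060 (B-2), 48,740 (C-1), 48,380 (D-2), 45,210 (C-2), 43,600 (D-3), 42,630 (B-3), 40,270 (C-3), 35,340 (D-4), 33,470 (B-4)
Next rejected bid: $29,175 (not a price — pay-as-bid).
A wins no units.

A pays $0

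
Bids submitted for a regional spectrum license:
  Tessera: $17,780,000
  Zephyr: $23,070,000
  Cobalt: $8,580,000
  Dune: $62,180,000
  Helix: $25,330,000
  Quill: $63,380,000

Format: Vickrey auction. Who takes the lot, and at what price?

Bids in order: 63,380,000 (Quill) > 62,180,000 (Dune) > 25,330,000 (Helix) > 23,070,000 (Zephyr) > 17,780,000 (Tessera) > 8,580,000 (Cobalt)
Second-price: Quill pays Dune's bid of $62,180,000.

Quill pays $62,180,000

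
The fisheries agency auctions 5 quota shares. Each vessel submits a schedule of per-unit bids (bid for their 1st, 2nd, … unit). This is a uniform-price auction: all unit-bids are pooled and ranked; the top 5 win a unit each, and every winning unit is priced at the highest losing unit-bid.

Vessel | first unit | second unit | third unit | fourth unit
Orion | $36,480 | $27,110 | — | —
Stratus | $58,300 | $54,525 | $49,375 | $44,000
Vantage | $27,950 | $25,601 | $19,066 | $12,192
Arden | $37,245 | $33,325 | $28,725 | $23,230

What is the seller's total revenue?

Merging the schedules and taking the best 5: 58,300 (Stratus-1), 54,525 (Stratus-2), 49,375 (Stratus-3), 44,000 (Stratus-4), 37,245 (Arden-1)
Highest rejected unit-bid = $36,480.
Allocation: Arden 1, Stratus 4. Every unit priced at $36,480.
Revenue = 5 × 36,480 = $182,400.

Total revenue: $182,400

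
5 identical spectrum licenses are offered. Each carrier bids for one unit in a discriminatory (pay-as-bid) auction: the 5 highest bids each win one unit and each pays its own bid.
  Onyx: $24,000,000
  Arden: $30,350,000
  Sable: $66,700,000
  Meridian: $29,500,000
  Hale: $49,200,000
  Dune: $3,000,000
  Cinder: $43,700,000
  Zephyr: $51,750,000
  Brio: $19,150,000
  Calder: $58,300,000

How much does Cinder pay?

Cinder pays $43,700,000

Bids ranked high→low: 66,700,000 (Sable), 58,300,000 (Calder), 51,750,000 (Zephyr), 49,200,000 (Hale), 43,700,000 (Cinder), 30,350,000 (Arden), 29,500,000 (Meridian), …
Winners (5 units): Sable, Calder, Zephyr, Hale, Cinder.
Cinder wins → own bid $43,700,000.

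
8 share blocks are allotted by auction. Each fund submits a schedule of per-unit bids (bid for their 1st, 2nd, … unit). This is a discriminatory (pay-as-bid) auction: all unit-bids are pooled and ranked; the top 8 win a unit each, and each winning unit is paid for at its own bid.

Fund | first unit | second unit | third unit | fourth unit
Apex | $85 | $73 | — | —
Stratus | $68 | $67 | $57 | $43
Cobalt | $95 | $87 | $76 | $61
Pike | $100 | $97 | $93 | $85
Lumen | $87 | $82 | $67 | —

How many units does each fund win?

All unit-bids, highest first — top 8: 100 (Pike-1), 97 (Pike-2), 95 (Cobalt-1), 93 (Pike-3), 87 (Cobalt-2), 87 (Lumen-1), 85 (Apex-1), 85 (Pike-4)
Next rejected bid: $82 (not a price — pay-as-bid).
Allocation: Apex 1, Cobalt 2, Lumen 1, Pike 4.

Apex 1, Cobalt 2, Lumen 1, Pike 4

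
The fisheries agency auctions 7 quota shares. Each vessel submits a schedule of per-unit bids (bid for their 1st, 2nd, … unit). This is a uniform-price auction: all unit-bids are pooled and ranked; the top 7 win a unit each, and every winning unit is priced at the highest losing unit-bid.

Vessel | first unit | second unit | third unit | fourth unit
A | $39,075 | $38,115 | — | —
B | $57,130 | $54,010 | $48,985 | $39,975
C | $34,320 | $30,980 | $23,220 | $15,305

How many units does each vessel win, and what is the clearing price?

Merging the schedules and taking the best 7: 57,130 (B-1), 54,010 (B-2), 48,985 (B-3), 39,975 (B-4), 39,075 (A-1), 38,115 (A-2), 34,320 (C-1)
The (k+1)-th unit-bid is $30,980.
Allocation: A 2, B 4, C 1.

A 2, B 4, C 1; clearing price $30,980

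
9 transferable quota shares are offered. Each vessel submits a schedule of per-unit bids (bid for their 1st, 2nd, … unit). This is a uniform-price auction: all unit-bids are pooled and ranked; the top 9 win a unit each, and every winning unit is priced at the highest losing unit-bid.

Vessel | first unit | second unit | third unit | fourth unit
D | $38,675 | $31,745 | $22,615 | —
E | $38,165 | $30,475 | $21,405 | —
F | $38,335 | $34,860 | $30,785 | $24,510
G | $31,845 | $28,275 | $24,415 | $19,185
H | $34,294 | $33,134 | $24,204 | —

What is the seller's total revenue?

Total revenue: $274,275

All unit-bids, highest first — top 9: 38,675 (D-1), 38,335 (F-1), 38,165 (E-1), 34,860 (F-2), 34,294 (H-1), 33,134 (H-2), 31,845 (G-1), 31,745 (D-2), 30,785 (F-3)
The (k+1)-th unit-bid is $30,475.
Allocation: D 2, E 1, F 3, G 1, H 2. Every unit priced at $30,475.
Revenue = 9 × 30,475 = $274,275.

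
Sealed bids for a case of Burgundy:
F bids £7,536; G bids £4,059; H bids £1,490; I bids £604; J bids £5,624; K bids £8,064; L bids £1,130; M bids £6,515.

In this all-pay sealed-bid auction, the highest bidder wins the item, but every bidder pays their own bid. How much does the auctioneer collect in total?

Total revenue: £35,022

Sorting bids: 8,064 (K) > 7,536 (F) > 6,515 (M) > 5,624 (J) > 4,059 (G) > 1,490 (H) > …
Every bidder forfeits their bid regardless of winning.
Revenue = 7,536 + 4,059 + 1,490 + 604 + 5,624 + 8,064 + 1,130 + 6,515 = £35,022.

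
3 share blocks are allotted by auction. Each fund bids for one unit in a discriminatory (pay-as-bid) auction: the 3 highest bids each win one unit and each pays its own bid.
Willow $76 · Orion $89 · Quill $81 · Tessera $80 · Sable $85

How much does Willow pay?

Willow pays $0

Sorting: 89 (Orion), 85 (Sable), 81 (Quill), 80 (Tessera), 76 (Willow)
Top 3: Orion, Sable, Quill.
Willow does not win → $0.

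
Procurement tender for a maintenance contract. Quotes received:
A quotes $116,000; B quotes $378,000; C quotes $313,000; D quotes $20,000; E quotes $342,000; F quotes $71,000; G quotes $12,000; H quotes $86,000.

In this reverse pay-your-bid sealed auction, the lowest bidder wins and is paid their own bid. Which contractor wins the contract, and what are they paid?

G is paid $12,000

Reverse pay-your-bid sealed auction: the lowest bidder wins and is paid their own bid.
Sorting bids: 12,000 (G) < 20,000 (D) < 71,000 (F) < 86,000 (H) < 116,000 (A) < 313,000 (C) < …
G is lowest → is paid own bid, $12,000.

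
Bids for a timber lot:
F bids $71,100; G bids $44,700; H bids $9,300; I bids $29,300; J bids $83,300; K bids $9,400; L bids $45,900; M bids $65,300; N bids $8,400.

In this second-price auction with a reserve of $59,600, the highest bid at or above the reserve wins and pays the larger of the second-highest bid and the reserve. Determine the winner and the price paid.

Bids in order: 83,300 (J) > 71,100 (F) > 65,300 (M) > 45,900 (L) > 44,700 (G) > 29,300 (I) > …
Highest eligible bid: J at $83,300.
Second-highest bid $71,100 exceeds the reserve $59,600 → payment $71,100.

J pays $71,100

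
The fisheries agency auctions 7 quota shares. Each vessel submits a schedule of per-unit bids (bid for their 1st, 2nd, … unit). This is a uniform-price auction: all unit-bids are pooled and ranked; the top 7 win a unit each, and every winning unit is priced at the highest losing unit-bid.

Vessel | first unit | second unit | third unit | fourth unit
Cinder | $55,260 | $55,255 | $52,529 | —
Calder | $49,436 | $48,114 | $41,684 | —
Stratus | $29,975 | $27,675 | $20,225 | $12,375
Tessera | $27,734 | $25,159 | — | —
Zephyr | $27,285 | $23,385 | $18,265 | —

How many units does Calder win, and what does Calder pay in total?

Pooled unit-bids ranked (top 7): 55,260 (Cinder-1), 55,255 (Cinder-2), 52,529 (Cinder-3), 49,436 (Calder-1), 48,114 (Calder-2), 41,684 (Calder-3), 29,975 (Stratus-1)
The (k+1)-th unit-bid is $27,734.
Calder wins 3 unit(s) at $27,734 each.

Calder: 3 units, pays $83,202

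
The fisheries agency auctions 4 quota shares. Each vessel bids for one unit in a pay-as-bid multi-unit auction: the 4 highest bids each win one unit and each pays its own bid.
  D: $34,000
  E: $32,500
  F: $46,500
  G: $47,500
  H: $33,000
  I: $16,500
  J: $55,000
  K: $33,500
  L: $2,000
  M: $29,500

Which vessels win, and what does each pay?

Bids ranked high→low: 55,000 (J), 47,500 (G), 46,500 (F), 34,000 (D), 33,500 (K), 33,000 (H), …
Winners (4 units): J, G, F, D.
Each winner pays its own bid: J $55,000, G $47,500, F $46,500, D $34,000.

J $55,000, G $47,500, F $46,500, D $34,000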